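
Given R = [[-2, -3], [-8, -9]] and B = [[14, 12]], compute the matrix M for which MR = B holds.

R is on the right of M, so right-multiply by R⁻¹: M = BR⁻¹.
det R = -6, so R⁻¹ = [[3/2, -1/2], [-4/3, 1/3]].
M = BR⁻¹ = [[14, 12]] · [[3/2, -1/2], [-4/3, 1/3]] = [[5, -3]].

M = [[5, -3]]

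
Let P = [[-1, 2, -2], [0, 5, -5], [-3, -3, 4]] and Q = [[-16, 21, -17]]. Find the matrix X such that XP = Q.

P is on the right of X, so right-multiply by P⁻¹: X = QP⁻¹.
P has determinant -5; P⁻¹ = [[-1, 2/5, 0], [-3, 2, 1], [-3, 9/5, 1]].
X = QP⁻¹ = [[-16, 21, -17]] · [[-1, 2/5, 0], [-3, 2, 1], [-3, 9/5, 1]] = [[4, 5, 4]].

X = [[4, 5, 4]]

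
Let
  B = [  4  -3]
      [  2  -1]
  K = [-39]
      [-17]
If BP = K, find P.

Left-multiplying both sides by B⁻¹ gives P = B⁻¹K.
B has determinant 2; B⁻¹ = [[-1/2, 3/2], [-1, 2]].
P = B⁻¹K = [[-1/2, 3/2], [-1, 2]] · [[-39], [-17]] = [[-6], [5]].

P = [[-6], [5]]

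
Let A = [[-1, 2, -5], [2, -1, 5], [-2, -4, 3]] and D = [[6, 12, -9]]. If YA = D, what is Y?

Right-multiplying both sides by A⁻¹ gives Y = DA⁻¹.
det A = 1; the adjugate gives A⁻¹ = [[17, 14, 5], [-16, -13, -5], [-10, -8, -3]].
Y = DA⁻¹ = [[6, 12, -9]] · [[17, 14, 5], [-16, -13, -5], [-10, -8, -3]] = [[0, 0, -3]].

Y = [[0, 0, -3]]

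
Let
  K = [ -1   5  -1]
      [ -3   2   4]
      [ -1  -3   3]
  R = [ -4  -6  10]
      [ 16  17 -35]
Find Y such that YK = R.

Y = [[-2, 2, 0], [3, -5, -4]]

K is on the right of Y, so right-multiply by K⁻¹: Y = RK⁻¹.
det K = -4; the adjugate gives K⁻¹ = [[-9/2, 3, -11/2], [-5/4, 1, -7/4], [-11/4, 2, -13/4]].
Y = RK⁻¹ = [[-4, -6, 10], [16, 17, -35]] · [[-9/2, 3, -11/2], [-5/4, 1, -7/4], [-11/4, 2, -13/4]] = [[-2, 2, 0], [3, -5, -4]].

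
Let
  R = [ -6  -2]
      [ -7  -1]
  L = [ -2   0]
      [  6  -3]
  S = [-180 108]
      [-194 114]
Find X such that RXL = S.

X = [[2, 5], [3, 3]]

Isolating X: multiply by R⁻¹ from the left and L⁻¹ from the right, so X = R⁻¹SL⁻¹.
R has determinant -8; R⁻¹ = [[1/8, -1/4], [-7/8, 3/4]].
L has determinant 6; L⁻¹ = [[-1/2, 0], [-1, -1/3]].
R⁻¹S = [[26, -15], [12, -9]].
X = (R⁻¹S)L⁻¹ = [[2, 5], [3, 3]].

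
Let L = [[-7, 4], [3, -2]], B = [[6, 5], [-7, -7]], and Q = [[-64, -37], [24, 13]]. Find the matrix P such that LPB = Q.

Left-multiply by L⁻¹ and right-multiply by B⁻¹: P = L⁻¹QB⁻¹.
det L = 2, so L⁻¹ = [[-1, -2], [-3/2, -7/2]].
det B = -7, so B⁻¹ = [[1, 5/7], [-1, -6/7]].
L⁻¹Q = [[16, 11], [12, 10]].
P = (L⁻¹Q)B⁻¹ = [[5, 2], [2, 0]].

P = [[5, 2], [2, 0]]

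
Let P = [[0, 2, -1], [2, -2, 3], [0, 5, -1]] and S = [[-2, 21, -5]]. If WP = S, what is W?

W = [[-3, -1, 5]]

Right-multiplying both sides by P⁻¹ gives W = SP⁻¹.
det P = -6; the adjugate gives P⁻¹ = [[13/6, 1/2, -2/3], [-1/3, 0, 1/3], [-5/3, 0, 2/3]].
W = SP⁻¹ = [[-2, 21, -5]] · [[13/6, 1/2, -2/3], [-1/3, 0, 1/3], [-5/3, 0, 2/3]] = [[-3, -1, 5]].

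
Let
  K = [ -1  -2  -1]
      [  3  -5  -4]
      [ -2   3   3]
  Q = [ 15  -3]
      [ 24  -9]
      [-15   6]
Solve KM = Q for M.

K is on the left of M, so left-multiply by K⁻¹: M = K⁻¹Q.
K has determinant 6; K⁻¹ = [[-1/2, 1/2, 1/2], [-1/6, -5/6, -7/6], [-1/6, 7/6, 11/6]].
M = K⁻¹Q = [[-1/2, 1/2, 1/2], [-1/6, -5/6, -7/6], [-1/6, 7/6, 11/6]] · [[15, -3], [24, -9], [-15, 6]] = [[-3, 0], [-5, 1], [-2, 1]].

M = [[-3, 0], [-5, 1], [-2, 1]]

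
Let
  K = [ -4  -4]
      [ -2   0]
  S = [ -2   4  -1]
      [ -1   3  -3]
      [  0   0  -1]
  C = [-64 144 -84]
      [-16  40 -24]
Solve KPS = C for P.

Isolating P: multiply by K⁻¹ from the left and S⁻¹ from the right, so P = K⁻¹CS⁻¹.
det K = -8, so K⁻¹ = [[0, -1/2], [-1/4, 1/2]].
det S = 2, so S⁻¹ = [[-3/2, 2, -9/2], [-1/2, 1, -5/2], [0, 0, -1]].
K⁻¹C = [[8, -20, 12], [8, -16, 9]].
P = (K⁻¹C)S⁻¹ = [[-2, -4, 2], [-4, 0, -5]].

P = [[-2, -4, 2], [-4, 0, -5]]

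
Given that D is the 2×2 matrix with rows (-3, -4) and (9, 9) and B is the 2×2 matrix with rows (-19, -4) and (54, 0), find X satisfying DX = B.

X = [[5, -4], [1, 4]]

Since D multiplies X on the left, X = D⁻¹B.
det D = 9, so D⁻¹ = [[1, 4/9], [-1, -1/3]].
X = D⁻¹B = [[1, 4/9], [-1, -1/3]] · [[-19, -4], [54, 0]] = [[5, -4], [1, 4]].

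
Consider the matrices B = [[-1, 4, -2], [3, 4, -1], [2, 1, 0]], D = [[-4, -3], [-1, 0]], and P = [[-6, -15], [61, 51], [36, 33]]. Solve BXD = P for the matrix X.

Left-multiply by B⁻¹ and right-multiply by D⁻¹: X = B⁻¹PD⁻¹.
B has determinant 1; B⁻¹ = [[1, -2, 4], [-2, 4, -7], [-5, 9, -16]].
D has determinant -3; D⁻¹ = [[0, -1], [-1/3, 4/3]].
B⁻¹P = [[16, 15], [4, 3], [3, 6]].
X = (B⁻¹P)D⁻¹ = [[-5, 4], [-1, 0], [-2, 5]].

X = [[-5, 4], [-1, 0], [-2, 5]]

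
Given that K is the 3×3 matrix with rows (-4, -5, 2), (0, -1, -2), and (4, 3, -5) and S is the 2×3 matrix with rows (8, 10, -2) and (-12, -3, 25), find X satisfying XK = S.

Right-multiplying both sides by K⁻¹ gives X = SK⁻¹.
det K = 4, so K⁻¹ = [[11/4, -19/4, 3], [-2, 3, -2], [1, -2, 1]].
X = SK⁻¹ = [[8, 10, -2], [-12, -3, 25]] · [[11/4, -19/4, 3], [-2, 3, -2], [1, -2, 1]] = [[0, -4, 2], [-2, -2, -5]].

X = [[0, -4, 2], [-2, -2, -5]]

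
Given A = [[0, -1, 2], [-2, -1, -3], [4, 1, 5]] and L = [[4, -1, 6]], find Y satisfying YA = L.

Y = [[1, 2, 2]]

Right-multiplying both sides by A⁻¹ gives Y = LA⁻¹.
det A = 6; the adjugate gives A⁻¹ = [[-1/3, 7/6, 5/6], [-1/3, -4/3, -2/3], [1/3, -2/3, -1/3]].
Y = LA⁻¹ = [[4, -1, 6]] · [[-1/3, 7/6, 5/6], [-1/3, -4/3, -2/3], [1/3, -2/3, -1/3]] = [[1, 2, 2]].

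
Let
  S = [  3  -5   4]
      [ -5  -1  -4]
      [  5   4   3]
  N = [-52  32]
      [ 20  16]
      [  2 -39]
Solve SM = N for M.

S is on the left of M, so left-multiply by S⁻¹: M = S⁻¹N.
det S = 4; the adjugate gives S⁻¹ = [[13/4, 31/4, 6], [-5/4, -11/4, -2], [-15/4, -37/4, -7]].
M = S⁻¹N = [[13/4, 31/4, 6], [-5/4, -11/4, -2], [-15/4, -37/4, -7]] · [[-52, 32], [20, 16], [2, -39]] = [[-2, -6], [6, -6], [-4, 5]].

M = [[-2, -6], [6, -6], [-4, 5]]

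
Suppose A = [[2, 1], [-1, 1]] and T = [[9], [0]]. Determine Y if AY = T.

A is on the left of Y, so left-multiply by A⁻¹: Y = A⁻¹T.
det A = 3, so A⁻¹ = [[1/3, -1/3], [1/3, 2/3]].
Y = A⁻¹T = [[1/3, -1/3], [1/3, 2/3]] · [[9], [0]] = [[3], [3]].

Y = [[3], [3]]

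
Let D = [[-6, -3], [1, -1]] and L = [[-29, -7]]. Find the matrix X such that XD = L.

Right-multiplying both sides by D⁻¹ gives X = LD⁻¹.
det D = 9, so D⁻¹ = [[-1/9, 1/3], [-1/9, -2/3]].
X = LD⁻¹ = [[-29, -7]] · [[-1/9, 1/3], [-1/9, -2/3]] = [[4, -5]].

X = [[4, -5]]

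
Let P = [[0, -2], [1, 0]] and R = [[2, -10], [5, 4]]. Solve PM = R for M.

P is on the left of M, so left-multiply by P⁻¹: M = P⁻¹R.
det P = 2, so P⁻¹ = [[0, 1], [-1/2, 0]].
M = P⁻¹R = [[0, 1], [-1/2, 0]] · [[2, -10], [5, 4]] = [[5, 4], [-1, 5]].

M = [[5, 4], [-1, 5]]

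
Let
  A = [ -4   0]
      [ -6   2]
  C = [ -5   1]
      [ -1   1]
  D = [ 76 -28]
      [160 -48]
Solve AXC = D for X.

Left-multiply by A⁻¹ and right-multiply by C⁻¹: X = A⁻¹DC⁻¹.
A has determinant -8; A⁻¹ = [[-1/4, 0], [-3/4, 1/2]].
det C = -4; the adjugate gives C⁻¹ = [[-1/4, 1/4], [-1/4, 5/4]].
A⁻¹D = [[-19, 7], [23, -3]].
X = (A⁻¹D)C⁻¹ = [[3, 4], [-5, 2]].

X = [[3, 4], [-5, 2]]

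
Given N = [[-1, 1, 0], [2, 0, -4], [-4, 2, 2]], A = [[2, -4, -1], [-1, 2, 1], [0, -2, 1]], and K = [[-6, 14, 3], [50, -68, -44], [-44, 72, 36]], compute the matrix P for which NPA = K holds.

P = [[1, -5, -2], [-1, -3, -3], [-5, -1, 3]]

P = N⁻¹KA⁻¹ (apply N⁻¹ on the left and A⁻¹ on the right).
N has determinant 4; N⁻¹ = [[2, -1/2, -1], [3, -1/2, -1], [1, -1/2, -1/2]].
det A = 2; the adjugate gives A⁻¹ = [[2, 3, -1], [1/2, 1, -1/2], [1, 2, 0]].
N⁻¹K = [[7, -10, -8], [1, 4, -5], [-9, 12, 7]].
P = (N⁻¹K)A⁻¹ = [[1, -5, -2], [-1, -3, -3], [-5, -1, 3]].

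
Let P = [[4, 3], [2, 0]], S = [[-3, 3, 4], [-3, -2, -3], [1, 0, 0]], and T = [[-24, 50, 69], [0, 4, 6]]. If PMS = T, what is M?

M = [[0, -1, -3], [4, -1, 1]]

M = P⁻¹TS⁻¹ (apply P⁻¹ on the left and S⁻¹ on the right).
P has determinant -6; P⁻¹ = [[0, 1/2], [1/3, -2/3]].
det S = -1, so S⁻¹ = [[0, 0, 1], [3, 4, 21], [-2, -3, -15]].
P⁻¹T = [[0, 2, 3], [-8, 14, 19]].
M = (P⁻¹T)S⁻¹ = [[0, -1, -3], [4, -1, 1]].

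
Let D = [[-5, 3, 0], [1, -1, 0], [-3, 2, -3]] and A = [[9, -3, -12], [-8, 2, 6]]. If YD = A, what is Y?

Y = [[-5, -4, 4], [4, 6, -2]]

D is on the right of Y, so right-multiply by D⁻¹: Y = AD⁻¹.
det D = -6; the adjugate gives D⁻¹ = [[-1/2, -3/2, 0], [-1/2, -5/2, 0], [1/6, -1/6, -1/3]].
Y = AD⁻¹ = [[9, -3, -12], [-8, 2, 6]] · [[-1/2, -3/2, 0], [-1/2, -5/2, 0], [1/6, -1/6, -1/3]] = [[-5, -4, 4], [4, 6, -2]].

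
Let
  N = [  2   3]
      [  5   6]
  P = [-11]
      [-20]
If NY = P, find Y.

Left-multiplying both sides by N⁻¹ gives Y = N⁻¹P.
det N = -3; the adjugate gives N⁻¹ = [[-2, 1], [5/3, -2/3]].
Y = N⁻¹P = [[-2, 1], [5/3, -2/3]] · [[-11], [-20]] = [[2], [-5]].

Y = [[2], [-5]]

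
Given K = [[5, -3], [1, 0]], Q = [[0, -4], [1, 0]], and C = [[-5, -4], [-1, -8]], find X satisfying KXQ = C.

X = [[2, -1], [3, 0]]

X = K⁻¹CQ⁻¹ (apply K⁻¹ on the left and Q⁻¹ on the right).
K has determinant 3; K⁻¹ = [[0, 1], [-1/3, 5/3]].
det Q = 4, so Q⁻¹ = [[0, 1], [-1/4, 0]].
K⁻¹C = [[-1, -8], [0, -12]].
X = (K⁻¹C)Q⁻¹ = [[2, -1], [3, 0]].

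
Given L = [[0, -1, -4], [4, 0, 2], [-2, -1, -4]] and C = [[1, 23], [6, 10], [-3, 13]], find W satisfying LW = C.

W = [[2, 5], [3, -3], [-1, -5]]

Left-multiplying both sides by L⁻¹ gives W = L⁻¹C.
det L = 4; the adjugate gives L⁻¹ = [[1/2, 0, -1/2], [3, -2, -4], [-1, 1/2, 1]].
W = L⁻¹C = [[1/2, 0, -1/2], [3, -2, -4], [-1, 1/2, 1]] · [[1, 23], [6, 10], [-3, 13]] = [[2, 5], [3, -3], [-1, -5]].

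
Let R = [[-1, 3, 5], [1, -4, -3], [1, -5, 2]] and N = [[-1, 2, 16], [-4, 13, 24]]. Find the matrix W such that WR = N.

Right-multiplying both sides by R⁻¹ gives W = NR⁻¹.
det R = 3; the adjugate gives R⁻¹ = [[-23/3, -31/3, 11/3], [-5/3, -7/3, 2/3], [-1/3, -2/3, 1/3]].
W = NR⁻¹ = [[-1, 2, 16], [-4, 13, 24]] · [[-23/3, -31/3, 11/3], [-5/3, -7/3, 2/3], [-1/3, -2/3, 1/3]] = [[-1, -5, 3], [1, -5, 2]].

W = [[-1, -5, 3], [1, -5, 2]]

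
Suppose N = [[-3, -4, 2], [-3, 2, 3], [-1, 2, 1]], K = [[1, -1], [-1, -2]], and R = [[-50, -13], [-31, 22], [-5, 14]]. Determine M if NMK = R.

M = [[5, -3], [1, -3], [-5, 0]]

Isolating M: multiply by N⁻¹ from the left and K⁻¹ from the right, so M = N⁻¹RK⁻¹.
det N = 4; the adjugate gives N⁻¹ = [[-1, 2, -4], [0, -1/4, 3/4], [-1, 5/2, -9/2]].
det K = -3, so K⁻¹ = [[2/3, -1/3], [-1/3, -1/3]].
N⁻¹R = [[8, 1], [4, 5], [-5, 5]].
M = (N⁻¹R)K⁻¹ = [[5, -3], [1, -3], [-5, 0]].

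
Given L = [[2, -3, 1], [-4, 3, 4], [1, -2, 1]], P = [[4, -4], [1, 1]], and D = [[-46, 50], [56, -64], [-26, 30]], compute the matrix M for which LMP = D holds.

Isolating M: multiply by L⁻¹ from the left and P⁻¹ from the right, so M = L⁻¹DP⁻¹.
L has determinant 3; L⁻¹ = [[11/3, 1/3, -5], [8/3, 1/3, -4], [5/3, 1/3, -2]].
det P = 8, so P⁻¹ = [[1/8, 1/2], [-1/8, 1/2]].
L⁻¹D = [[-20, 12], [0, -8], [-6, 2]].
M = (L⁻¹D)P⁻¹ = [[-4, -4], [1, -4], [-1, -2]].

M = [[-4, -4], [1, -4], [-1, -2]]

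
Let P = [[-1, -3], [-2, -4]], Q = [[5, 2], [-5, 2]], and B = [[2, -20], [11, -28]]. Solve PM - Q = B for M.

PM = B + Q = [[7, -18], [6, -26]].
Since P multiplies M on the left, M = P⁻¹(B + Q).
det P = -2; the adjugate gives P⁻¹ = [[2, -3/2], [-1, 1/2]].
M = P⁻¹(B + Q) = [[5, 3], [-4, 5]].

M = [[5, 3], [-4, 5]]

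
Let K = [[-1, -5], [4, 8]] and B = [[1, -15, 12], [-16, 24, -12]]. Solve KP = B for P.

P = [[-6, 0, 3], [1, 3, -3]]

K is on the left of P, so left-multiply by K⁻¹: P = K⁻¹B.
det K = 12, so K⁻¹ = [[2/3, 5/12], [-1/3, -1/12]].
P = K⁻¹B = [[2/3, 5/12], [-1/3, -1/12]] · [[1, -15, 12], [-16, 24, -12]] = [[-6, 0, 3], [1, 3, -3]].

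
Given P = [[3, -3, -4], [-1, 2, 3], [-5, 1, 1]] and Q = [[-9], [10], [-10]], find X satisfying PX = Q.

X = [[3], [2], [3]]

P is on the left of X, so left-multiply by P⁻¹: X = P⁻¹Q.
P has determinant 3; P⁻¹ = [[-1/3, -1/3, -1/3], [-14/3, -17/3, -5/3], [3, 4, 1]].
X = P⁻¹Q = [[-1/3, -1/3, -1/3], [-14/3, -17/3, -5/3], [3, 4, 1]] · [[-9], [10], [-10]] = [[3], [2], [3]].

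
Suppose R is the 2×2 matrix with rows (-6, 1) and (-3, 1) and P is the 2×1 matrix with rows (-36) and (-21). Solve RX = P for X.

X = [[5], [-6]]

Since R multiplies X on the left, X = R⁻¹P.
det R = -3, so R⁻¹ = [[-1/3, 1/3], [-1, 2]].
X = R⁻¹P = [[-1/3, 1/3], [-1, 2]] · [[-36], [-21]] = [[5], [-6]].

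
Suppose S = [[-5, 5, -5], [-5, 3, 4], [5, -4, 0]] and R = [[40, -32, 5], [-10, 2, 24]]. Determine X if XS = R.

S is on the right of X, so right-multiply by S⁻¹: X = RS⁻¹.
det S = -5, so S⁻¹ = [[-16/5, -4, -7], [-4, -5, -9], [-1, -1, -2]].
X = RS⁻¹ = [[40, -32, 5], [-10, 2, 24]] · [[-16/5, -4, -7], [-4, -5, -9], [-1, -1, -2]] = [[-5, -5, -2], [0, 6, 4]].

X = [[-5, -5, -2], [0, 6, 4]]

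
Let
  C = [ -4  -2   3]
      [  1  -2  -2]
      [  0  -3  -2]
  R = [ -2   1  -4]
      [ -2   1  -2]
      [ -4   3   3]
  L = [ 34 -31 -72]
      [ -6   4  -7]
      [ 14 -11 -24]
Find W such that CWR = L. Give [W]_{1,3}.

5

Left-multiply by C⁻¹ and right-multiply by R⁻¹: W = C⁻¹LR⁻¹.
det C = -5, so C⁻¹ = [[2/5, 13/5, -2], [-2/5, -8/5, 1], [3/5, 12/5, -2]].
R has determinant 4; R⁻¹ = [[9/4, -15/4, 1/2], [7/2, -11/2, 1], [-1/2, 1/2, 0]].
C⁻¹L = [[-30, 20, 1], [10, -5, 16], [-22, 13, -12]].
W = (C⁻¹L)R⁻¹ = [[2, 3, 5], [-3, -2, 0], [2, 5, 2]].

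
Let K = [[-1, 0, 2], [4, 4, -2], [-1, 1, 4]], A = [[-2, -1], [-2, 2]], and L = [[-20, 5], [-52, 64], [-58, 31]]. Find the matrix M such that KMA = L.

Left-multiply by K⁻¹ and right-multiply by A⁻¹: M = K⁻¹LA⁻¹.
det K = -2; the adjugate gives K⁻¹ = [[-9, -1, 4], [7, 1, -3], [-4, -1/2, 2]].
det A = -6, so A⁻¹ = [[-1/3, -1/6], [-1/3, 1/3]].
K⁻¹L = [[0, 15], [-18, 6], [-10, 10]].
M = (K⁻¹L)A⁻¹ = [[-5, 5], [4, 5], [0, 5]].

M = [[-5, 5], [4, 5], [0, 5]]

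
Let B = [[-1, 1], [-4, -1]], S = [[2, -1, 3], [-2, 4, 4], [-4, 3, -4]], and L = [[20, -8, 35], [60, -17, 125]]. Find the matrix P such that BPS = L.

Left-multiply by B⁻¹ and right-multiply by S⁻¹: P = B⁻¹LS⁻¹.
B has determinant 5; B⁻¹ = [[-1/5, -1/5], [4/5, -1/5]].
S has determinant -2; S⁻¹ = [[14, -5/2, 8], [12, -2, 7], [-5, 1, -3]].
B⁻¹L = [[-16, 5, -32], [4, -3, 3]].
P = (B⁻¹L)S⁻¹ = [[-4, -2, 3], [5, -1, 2]].

P = [[-4, -2, 3], [5, -1, 2]]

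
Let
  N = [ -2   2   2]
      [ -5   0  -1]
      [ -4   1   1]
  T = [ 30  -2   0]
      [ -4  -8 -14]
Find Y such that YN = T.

Y = [[2, -2, -6], [-1, 6, -6]]

Right-multiplying both sides by N⁻¹ gives Y = TN⁻¹.
N has determinant 6; N⁻¹ = [[1/6, 0, -1/3], [3/2, 1, -2], [-5/6, -1, 5/3]].
Y = TN⁻¹ = [[30, -2, 0], [-4, -8, -14]] · [[1/6, 0, -1/3], [3/2, 1, -2], [-5/6, -1, 5/3]] = [[2, -2, -6], [-1, 6, -6]].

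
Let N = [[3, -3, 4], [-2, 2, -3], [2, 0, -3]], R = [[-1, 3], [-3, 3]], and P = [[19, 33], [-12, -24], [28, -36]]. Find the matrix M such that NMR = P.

M = [[1, -4], [-5, 1], [2, 0]]

Left-multiply by N⁻¹ and right-multiply by R⁻¹: M = N⁻¹PR⁻¹.
det N = 2, so N⁻¹ = [[-3, -9/2, 1/2], [-6, -17/2, 1/2], [-2, -3, 0]].
det R = 6, so R⁻¹ = [[1/2, -1/2], [1/2, -1/6]].
N⁻¹P = [[11, -9], [2, -12], [-2, 6]].
M = (N⁻¹P)R⁻¹ = [[1, -4], [-5, 1], [2, 0]].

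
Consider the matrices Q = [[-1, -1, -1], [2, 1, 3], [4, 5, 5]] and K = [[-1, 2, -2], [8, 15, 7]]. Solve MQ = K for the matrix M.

M = [[1, -2, 1], [-4, -4, 3]]

Q is on the right of M, so right-multiply by Q⁻¹: M = KQ⁻¹.
det Q = 2; the adjugate gives Q⁻¹ = [[-5, 0, -1], [1, -1/2, 1/2], [3, 1/2, 1/2]].
M = KQ⁻¹ = [[-1, 2, -2], [8, 15, 7]] · [[-5, 0, -1], [1, -1/2, 1/2], [3, 1/2, 1/2]] = [[1, -2, 1], [-4, -4, 3]].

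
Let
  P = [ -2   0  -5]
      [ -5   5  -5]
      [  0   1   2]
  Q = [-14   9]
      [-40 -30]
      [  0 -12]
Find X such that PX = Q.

X = [[2, 3], [-4, -6], [2, -3]]

Since P multiplies X on the left, X = P⁻¹Q.
P has determinant -5; P⁻¹ = [[-3, 1, -5], [-2, 4/5, -3], [1, -2/5, 2]].
X = P⁻¹Q = [[-3, 1, -5], [-2, 4/5, -3], [1, -2/5, 2]] · [[-14, 9], [-40, -30], [0, -12]] = [[2, 3], [-4, -6], [2, -3]].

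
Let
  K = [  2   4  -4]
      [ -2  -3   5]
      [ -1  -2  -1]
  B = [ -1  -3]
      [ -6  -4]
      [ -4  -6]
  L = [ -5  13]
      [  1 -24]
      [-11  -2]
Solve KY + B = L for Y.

KY = L − B = [[-4, 16], [7, -20], [-7, 4]].
Left-multiplying both sides by K⁻¹ gives Y = K⁻¹(L − B).
det K = -6, so K⁻¹ = [[-13/6, -2, -4/3], [7/6, 1, 1/3], [-1/6, 0, -1/3]].
Y = K⁻¹(L − B) = [[4, 0], [0, 0], [3, -4]].

Y = [[4, 0], [0, 0], [3, -4]]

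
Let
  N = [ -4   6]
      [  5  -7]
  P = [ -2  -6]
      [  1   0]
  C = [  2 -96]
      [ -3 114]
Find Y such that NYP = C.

Y = [[-1, -4], [2, 3]]

Left-multiply by N⁻¹ and right-multiply by P⁻¹: Y = N⁻¹CP⁻¹.
det N = -2, so N⁻¹ = [[7/2, 3], [5/2, 2]].
det P = 6, so P⁻¹ = [[0, 1], [-1/6, -1/3]].
N⁻¹C = [[-2, 6], [-1, -12]].
Y = (N⁻¹C)P⁻¹ = [[-1, -4], [2, 3]].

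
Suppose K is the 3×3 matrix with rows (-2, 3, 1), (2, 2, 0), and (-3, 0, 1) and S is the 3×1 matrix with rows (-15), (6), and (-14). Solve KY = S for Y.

Y = [[5], [-2], [1]]

Left-multiplying both sides by K⁻¹ gives Y = K⁻¹S.
K has determinant -4; K⁻¹ = [[-1/2, 3/4, 1/2], [1/2, -1/4, -1/2], [-3/2, 9/4, 5/2]].
Y = K⁻¹S = [[-1/2, 3/4, 1/2], [1/2, -1/4, -1/2], [-3/2, 9/4, 5/2]] · [[-15], [6], [-14]] = [[5], [-2], [1]].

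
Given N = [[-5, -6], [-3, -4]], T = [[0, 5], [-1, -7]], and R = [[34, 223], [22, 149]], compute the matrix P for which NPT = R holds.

Left-multiply by N⁻¹ and right-multiply by T⁻¹: P = N⁻¹RT⁻¹.
det N = 2; the adjugate gives N⁻¹ = [[-2, 3], [3/2, -5/2]].
T has determinant 5; T⁻¹ = [[-7/5, -1], [1/5, 0]].
N⁻¹R = [[-2, 1], [-4, -38]].
P = (N⁻¹R)T⁻¹ = [[3, 2], [-2, 4]].

P = [[3, 2], [-2, 4]]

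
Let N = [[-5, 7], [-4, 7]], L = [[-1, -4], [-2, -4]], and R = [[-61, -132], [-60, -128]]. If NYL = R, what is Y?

Y = [[-1, 0], [0, 4]]

Left-multiply by N⁻¹ and right-multiply by L⁻¹: Y = N⁻¹RL⁻¹.
det N = -7, so N⁻¹ = [[-1, 1], [-4/7, 5/7]].
det L = -4, so L⁻¹ = [[1, -1], [-1/2, 1/4]].
N⁻¹R = [[1, 4], [-8, -16]].
Y = (N⁻¹R)L⁻¹ = [[-1, 0], [0, 4]].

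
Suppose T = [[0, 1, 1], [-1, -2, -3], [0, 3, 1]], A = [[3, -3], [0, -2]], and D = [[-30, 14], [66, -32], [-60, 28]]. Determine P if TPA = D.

P = T⁻¹DA⁻¹ (apply T⁻¹ on the left and A⁻¹ on the right).
det T = -2; the adjugate gives T⁻¹ = [[-7/2, -1, 1/2], [-1/2, 0, 1/2], [3/2, 0, -1/2]].
det A = -6, so A⁻¹ = [[1/3, -1/2], [0, -1/2]].
T⁻¹D = [[9, -3], [-15, 7], [-15, 7]].
P = (T⁻¹D)A⁻¹ = [[3, -3], [-5, 4], [-5, 4]].

P = [[3, -3], [-5, 4], [-5, 4]]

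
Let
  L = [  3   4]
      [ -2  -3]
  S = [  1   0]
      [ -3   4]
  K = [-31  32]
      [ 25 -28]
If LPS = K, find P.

P = [[-5, -4], [2, 5]]

P = L⁻¹KS⁻¹ (apply L⁻¹ on the left and S⁻¹ on the right).
det L = -1, so L⁻¹ = [[3, 4], [-2, -3]].
det S = 4, so S⁻¹ = [[1, 0], [3/4, 1/4]].
L⁻¹K = [[7, -16], [-13, 20]].
P = (L⁻¹K)S⁻¹ = [[-5, -4], [2, 5]].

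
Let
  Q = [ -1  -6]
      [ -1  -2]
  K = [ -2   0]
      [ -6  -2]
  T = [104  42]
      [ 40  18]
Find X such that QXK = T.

X = [[-5, 3], [-1, 3]]

Left-multiply by Q⁻¹ and right-multiply by K⁻¹: X = Q⁻¹TK⁻¹.
Q has determinant -4; Q⁻¹ = [[1/2, -3/2], [-1/4, 1/4]].
det K = 4; the adjugate gives K⁻¹ = [[-1/2, 0], [3/2, -1/2]].
Q⁻¹T = [[-8, -6], [-16, -6]].
X = (Q⁻¹T)K⁻¹ = [[-5, 3], [-1, 3]].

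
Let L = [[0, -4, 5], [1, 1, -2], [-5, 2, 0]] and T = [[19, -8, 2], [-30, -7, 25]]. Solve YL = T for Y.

Right-multiplying both sides by L⁻¹ gives Y = TL⁻¹.
det L = -5; the adjugate gives L⁻¹ = [[-4/5, -2, -3/5], [-2, -5, -1], [-7/5, -4, -4/5]].
Y = TL⁻¹ = [[19, -8, 2], [-30, -7, 25]] · [[-4/5, -2, -3/5], [-2, -5, -1], [-7/5, -4, -4/5]] = [[-2, -6, -5], [3, -5, 5]].

Y = [[-2, -6, -5], [3, -5, 5]]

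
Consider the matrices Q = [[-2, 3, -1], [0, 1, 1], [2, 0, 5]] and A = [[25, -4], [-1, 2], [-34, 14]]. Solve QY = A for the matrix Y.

Left-multiplying both sides by Q⁻¹ gives Y = Q⁻¹A.
Q has determinant -2; Q⁻¹ = [[-5/2, 15/2, -2], [-1, 4, -1], [1, -3, 1]].
Y = Q⁻¹A = [[-5/2, 15/2, -2], [-1, 4, -1], [1, -3, 1]] · [[25, -4], [-1, 2], [-34, 14]] = [[-2, -3], [5, -2], [-6, 4]].

Y = [[-2, -3], [5, -2], [-6, 4]]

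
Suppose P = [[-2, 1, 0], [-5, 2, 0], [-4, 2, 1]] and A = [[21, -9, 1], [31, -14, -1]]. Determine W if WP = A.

W = [[-5, -3, 1], [-6, -3, -1]]

Right-multiplying both sides by P⁻¹ gives W = AP⁻¹.
P has determinant 1; P⁻¹ = [[2, -1, 0], [5, -2, 0], [-2, 0, 1]].
W = AP⁻¹ = [[21, -9, 1], [31, -14, -1]] · [[2, -1, 0], [5, -2, 0], [-2, 0, 1]] = [[-5, -3, 1], [-6, -3, -1]].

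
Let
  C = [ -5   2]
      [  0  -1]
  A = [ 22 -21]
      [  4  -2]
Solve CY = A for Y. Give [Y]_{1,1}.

Since C multiplies Y on the left, Y = C⁻¹A.
det C = 5, so C⁻¹ = [[-1/5, -2/5], [0, -1]].
Y = C⁻¹A = [[-1/5, -2/5], [0, -1]] · [[22, -21], [4, -2]] = [[-6, 5], [-4, 2]].

-6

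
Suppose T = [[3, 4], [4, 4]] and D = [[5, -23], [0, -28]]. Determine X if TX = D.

T is on the left of X, so left-multiply by T⁻¹: X = T⁻¹D.
T has determinant -4; T⁻¹ = [[-1, 1], [1, -3/4]].
X = T⁻¹D = [[-1, 1], [1, -3/4]] · [[5, -23], [0, -28]] = [[-5, -5], [5, -2]].

X = [[-5, -5], [5, -2]]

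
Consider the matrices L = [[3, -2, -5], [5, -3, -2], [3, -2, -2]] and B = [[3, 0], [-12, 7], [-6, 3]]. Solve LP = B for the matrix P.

L is on the left of P, so left-multiply by L⁻¹: P = L⁻¹B.
L has determinant 3; L⁻¹ = [[2/3, 2, -11/3], [4/3, 3, -19/3], [-1/3, 0, 1/3]].
P = L⁻¹B = [[2/3, 2, -11/3], [4/3, 3, -19/3], [-1/3, 0, 1/3]] · [[3, 0], [-12, 7], [-6, 3]] = [[0, 3], [6, 2], [-3, 1]].

P = [[0, 3], [6, 2], [-3, 1]]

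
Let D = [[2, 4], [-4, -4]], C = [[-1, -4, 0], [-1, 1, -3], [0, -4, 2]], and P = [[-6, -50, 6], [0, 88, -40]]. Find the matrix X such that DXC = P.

X = [[0, -3, 4], [-2, 5, 4]]

Left-multiply by D⁻¹ and right-multiply by C⁻¹: X = D⁻¹PC⁻¹.
det D = 8, so D⁻¹ = [[-1/2, -1/2], [1/2, 1/4]].
det C = 2; the adjugate gives C⁻¹ = [[-5, 4, 6], [1, -1, -3/2], [2, -2, -5/2]].
D⁻¹P = [[3, -19, 17], [-3, -3, -7]].
X = (D⁻¹P)C⁻¹ = [[0, -3, 4], [-2, 5, 4]].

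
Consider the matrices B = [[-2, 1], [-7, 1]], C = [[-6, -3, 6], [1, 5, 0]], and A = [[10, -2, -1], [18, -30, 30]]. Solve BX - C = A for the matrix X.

X = [[-3, 4, -5], [-2, 3, -5]]

BX = A + C = [[4, -5, 5], [19, -25, 30]].
Left-multiplying both sides by B⁻¹ gives X = B⁻¹(A + C).
B has determinant 5; B⁻¹ = [[1/5, -1/5], [7/5, -2/5]].
X = B⁻¹(A + C) = [[-3, 4, -5], [-2, 3, -5]].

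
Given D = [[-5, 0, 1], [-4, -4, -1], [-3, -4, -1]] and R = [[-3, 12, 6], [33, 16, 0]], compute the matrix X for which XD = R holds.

X = [[3, -3, 0], [-4, -1, -3]]

D is on the right of X, so right-multiply by D⁻¹: X = RD⁻¹.
D has determinant 4; D⁻¹ = [[0, -1, 1], [-1/4, 2, -9/4], [1, -5, 5]].
X = RD⁻¹ = [[-3, 12, 6], [33, 16, 0]] · [[0, -1, 1], [-1/4, 2, -9/4], [1, -5, 5]] = [[3, -3, 0], [-4, -1, -3]].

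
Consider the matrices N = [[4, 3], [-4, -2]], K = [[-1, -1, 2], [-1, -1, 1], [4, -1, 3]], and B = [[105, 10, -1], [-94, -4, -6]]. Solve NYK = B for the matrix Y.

Left-multiply by N⁻¹ and right-multiply by K⁻¹: Y = N⁻¹BK⁻¹.
N has determinant 4; N⁻¹ = [[-1/2, -3/4], [1, 1]].
det K = 5; the adjugate gives K⁻¹ = [[-2/5, 1/5, 1/5], [7/5, -11/5, -1/5], [1, -1, 0]].
N⁻¹B = [[18, -2, 5], [11, 6, -7]].
Y = (N⁻¹B)K⁻¹ = [[-5, 3, 4], [-3, -4, 1]].

Y = [[-5, 3, 4], [-3, -4, 1]]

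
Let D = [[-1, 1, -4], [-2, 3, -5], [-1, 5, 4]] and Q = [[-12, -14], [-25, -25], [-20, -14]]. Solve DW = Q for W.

D is on the left of W, so left-multiply by D⁻¹: W = D⁻¹Q.
det D = 4, so D⁻¹ = [[37/4, -6, 7/4], [13/4, -2, 3/4], [-7/4, 1, -1/4]].
W = D⁻¹Q = [[37/4, -6, 7/4], [13/4, -2, 3/4], [-7/4, 1, -1/4]] · [[-12, -14], [-25, -25], [-20, -14]] = [[4, -4], [-4, -6], [1, 3]].

W = [[4, -4], [-4, -6], [1, 3]]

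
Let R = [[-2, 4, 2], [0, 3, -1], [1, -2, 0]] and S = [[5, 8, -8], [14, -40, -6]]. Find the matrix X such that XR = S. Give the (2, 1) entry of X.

Right-multiplying both sides by R⁻¹ gives X = SR⁻¹.
det R = -6; the adjugate gives R⁻¹ = [[1/3, 2/3, 5/3], [1/6, 1/3, 1/3], [1/2, 0, 1]].
X = SR⁻¹ = [[5, 8, -8], [14, -40, -6]] · [[1/3, 2/3, 5/3], [1/6, 1/3, 1/3], [1/2, 0, 1]] = [[-1, 6, 3], [-5, -4, 4]].

-5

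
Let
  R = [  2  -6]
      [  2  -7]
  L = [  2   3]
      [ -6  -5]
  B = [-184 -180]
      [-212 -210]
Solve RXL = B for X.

Left-multiply by R⁻¹ and right-multiply by L⁻¹: X = R⁻¹BL⁻¹.
det R = -2; the adjugate gives R⁻¹ = [[7/2, -3], [1, -1]].
det L = 8, so L⁻¹ = [[-5/8, -3/8], [3/4, 1/4]].
R⁻¹B = [[-8, 0], [28, 30]].
X = (R⁻¹B)L⁻¹ = [[5, 3], [5, -3]].

X = [[5, 3], [5, -3]]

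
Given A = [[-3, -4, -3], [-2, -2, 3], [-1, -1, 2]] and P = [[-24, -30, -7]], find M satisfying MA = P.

Right-multiplying both sides by A⁻¹ gives M = PA⁻¹.
det A = -1; the adjugate gives A⁻¹ = [[1, -11, 18], [-1, 9, -15], [0, -1, 2]].
M = PA⁻¹ = [[-24, -30, -7]] · [[1, -11, 18], [-1, 9, -15], [0, -1, 2]] = [[6, 1, 4]].

M = [[6, 1, 4]]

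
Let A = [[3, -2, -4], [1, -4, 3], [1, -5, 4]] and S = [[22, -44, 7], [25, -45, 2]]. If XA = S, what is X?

X = [[5, 1, 6], [6, 2, 5]]

Since A sits to the right of X, X = SA⁻¹.
det A = 3; the adjugate gives A⁻¹ = [[-1/3, 28/3, -22/3], [-1/3, 16/3, -13/3], [-1/3, 13/3, -10/3]].
X = SA⁻¹ = [[22, -44, 7], [25, -45, 2]] · [[-1/3, 28/3, -22/3], [-1/3, 16/3, -13/3], [-1/3, 13/3, -10/3]] = [[5, 1, 6], [6, 2, 5]].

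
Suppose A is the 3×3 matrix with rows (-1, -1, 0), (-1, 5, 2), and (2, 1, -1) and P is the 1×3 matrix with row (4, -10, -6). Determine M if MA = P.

M = [[2, -2, 2]]

Right-multiplying both sides by A⁻¹ gives M = PA⁻¹.
det A = 4, so A⁻¹ = [[-7/4, -1/4, -1/2], [3/4, 1/4, 1/2], [-11/4, -1/4, -3/2]].
M = PA⁻¹ = [[4, -10, -6]] · [[-7/4, -1/4, -1/2], [3/4, 1/4, 1/2], [-11/4, -1/4, -3/2]] = [[2, -2, 2]].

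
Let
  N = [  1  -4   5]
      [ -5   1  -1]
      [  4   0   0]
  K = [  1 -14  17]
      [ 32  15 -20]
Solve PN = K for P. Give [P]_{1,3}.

-3

Since N sits to the right of P, P = KN⁻¹.
det N = -4; the adjugate gives N⁻¹ = [[0, 0, 1/4], [1, 5, 6], [1, 4, 19/4]].
P = KN⁻¹ = [[1, -14, 17], [32, 15, -20]] · [[0, 0, 1/4], [1, 5, 6], [1, 4, 19/4]] = [[3, -2, -3], [-5, -5, 3]].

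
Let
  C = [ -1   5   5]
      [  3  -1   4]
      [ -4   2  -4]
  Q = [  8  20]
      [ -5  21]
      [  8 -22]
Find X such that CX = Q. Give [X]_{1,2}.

0

C is on the left of X, so left-multiply by C⁻¹: X = C⁻¹Q.
det C = -6, so C⁻¹ = [[2/3, -5, -25/6], [2/3, -4, -19/6], [-1/3, 3, 7/3]].
X = C⁻¹Q = [[2/3, -5, -25/6], [2/3, -4, -19/6], [-1/3, 3, 7/3]] · [[8, 20], [-5, 21], [8, -22]] = [[-3, 0], [0, -1], [1, 5]].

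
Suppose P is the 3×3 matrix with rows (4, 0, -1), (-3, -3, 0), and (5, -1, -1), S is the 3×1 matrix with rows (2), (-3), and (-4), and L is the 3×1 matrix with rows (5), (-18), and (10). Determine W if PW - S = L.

PW = L + S = [[7], [-21], [6]].
P is on the left of W, so left-multiply by P⁻¹: W = P⁻¹(L + S).
P has determinant -6; P⁻¹ = [[-1/2, -1/6, 1/2], [1/2, -1/6, -1/2], [-3, -2/3, 2]].
W = P⁻¹(L + S) = [[3], [4], [5]].

W = [[3], [4], [5]]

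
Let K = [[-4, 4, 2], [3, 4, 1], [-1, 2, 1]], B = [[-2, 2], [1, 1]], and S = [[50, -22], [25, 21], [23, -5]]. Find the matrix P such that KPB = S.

P = [[2, 2], [-1, 3], [-3, 5]]

Left-multiply by K⁻¹ and right-multiply by B⁻¹: P = K⁻¹SB⁻¹.
det K = -4, so K⁻¹ = [[-1/2, 0, 1], [1, 1/2, -5/2], [-5/2, -1, 7]].
B has determinant -4; B⁻¹ = [[-1/4, 1/2], [1/4, 1/2]].
K⁻¹S = [[-2, 6], [5, 1], [11, -1]].
P = (K⁻¹S)B⁻¹ = [[2, 2], [-1, 3], [-3, 5]].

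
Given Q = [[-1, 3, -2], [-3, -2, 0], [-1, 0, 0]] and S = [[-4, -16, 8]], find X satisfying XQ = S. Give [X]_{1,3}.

Q is on the right of X, so right-multiply by Q⁻¹: X = SQ⁻¹.
det Q = 4; the adjugate gives Q⁻¹ = [[0, 0, -1], [0, -1/2, 3/2], [-1/2, -3/4, 11/4]].
X = SQ⁻¹ = [[-4, -16, 8]] · [[0, 0, -1], [0, -1/2, 3/2], [-1/2, -3/4, 11/4]] = [[-4, 2, 2]].

2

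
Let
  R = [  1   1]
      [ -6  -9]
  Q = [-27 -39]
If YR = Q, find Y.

Right-multiplying both sides by R⁻¹ gives Y = QR⁻¹.
det R = -3, so R⁻¹ = [[3, 1/3], [-2, -1/3]].
Y = QR⁻¹ = [[-27, -39]] · [[3, 1/3], [-2, -1/3]] = [[-3, 4]].

Y = [[-3, 4]]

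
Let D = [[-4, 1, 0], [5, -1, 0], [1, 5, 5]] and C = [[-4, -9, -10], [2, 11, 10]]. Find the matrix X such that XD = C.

D is on the right of X, so right-multiply by D⁻¹: X = CD⁻¹.
D has determinant -5; D⁻¹ = [[1, 1, 0], [5, 4, 0], [-26/5, -21/5, 1/5]].
X = CD⁻¹ = [[-4, -9, -10], [2, 11, 10]] · [[1, 1, 0], [5, 4, 0], [-26/5, -21/5, 1/5]] = [[3, 2, -2], [5, 4, 2]].

X = [[3, 2, -2], [5, 4, 2]]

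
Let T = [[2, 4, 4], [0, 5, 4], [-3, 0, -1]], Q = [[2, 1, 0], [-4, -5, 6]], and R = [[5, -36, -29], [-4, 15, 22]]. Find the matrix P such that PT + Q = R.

P = [[-3, -5, -3], [0, 4, 0]]

PT = R − Q = [[3, -37, -29], [0, 20, 16]].
Right-multiplying both sides by T⁻¹ gives P = (R − Q)T⁻¹.
det T = 2, so T⁻¹ = [[-5/2, 2, -2], [-6, 5, -4], [15/2, -6, 5]].
P = (R − Q)T⁻¹ = [[-3, -5, -3], [0, 4, 0]].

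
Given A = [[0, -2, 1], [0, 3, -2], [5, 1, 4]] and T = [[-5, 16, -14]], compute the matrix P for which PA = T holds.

Right-multiplying both sides by A⁻¹ gives P = TA⁻¹.
det A = 5; the adjugate gives A⁻¹ = [[14/5, 9/5, 1/5], [-2, -1, 0], [-3, -2, 0]].
P = TA⁻¹ = [[-5, 16, -14]] · [[14/5, 9/5, 1/5], [-2, -1, 0], [-3, -2, 0]] = [[-4, 3, -1]].

P = [[-4, 3, -1]]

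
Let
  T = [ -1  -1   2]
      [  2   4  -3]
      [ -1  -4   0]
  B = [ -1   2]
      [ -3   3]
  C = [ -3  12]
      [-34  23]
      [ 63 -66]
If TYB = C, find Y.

Y = [[-5, 4], [2, 4], [3, 3]]

Isolating Y: multiply by T⁻¹ from the left and B⁻¹ from the right, so Y = T⁻¹CB⁻¹.
det T = 1, so T⁻¹ = [[-12, -8, -5], [3, 2, 1], [-4, -3, -2]].
det B = 3, so B⁻¹ = [[1, -2/3], [1, -1/3]].
T⁻¹C = [[-7, 2], [-14, 16], [-12, 15]].
Y = (T⁻¹C)B⁻¹ = [[-5, 4], [2, 4], [3, 3]].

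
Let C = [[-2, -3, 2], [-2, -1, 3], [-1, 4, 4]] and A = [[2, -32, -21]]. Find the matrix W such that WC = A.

W = [[3, -1, -6]]

C is on the right of W, so right-multiply by C⁻¹: W = AC⁻¹.
C has determinant -1; C⁻¹ = [[16, -20, 7], [-5, 6, -2], [9, -11, 4]].
W = AC⁻¹ = [[2, -32, -21]] · [[16, -20, 7], [-5, 6, -2], [9, -11, 4]] = [[3, -1, -6]].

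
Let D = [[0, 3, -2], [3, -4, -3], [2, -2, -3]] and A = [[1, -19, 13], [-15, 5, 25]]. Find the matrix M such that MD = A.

M = [[-5, 3, -4], [-5, -5, 0]]

Since D sits to the right of M, M = AD⁻¹.
D has determinant 5; D⁻¹ = [[6/5, 13/5, -17/5], [3/5, 4/5, -6/5], [2/5, 6/5, -9/5]].
M = AD⁻¹ = [[1, -19, 13], [-15, 5, 25]] · [[6/5, 13/5, -17/5], [3/5, 4/5, -6/5], [2/5, 6/5, -9/5]] = [[-5, 3, -4], [-5, -5, 0]].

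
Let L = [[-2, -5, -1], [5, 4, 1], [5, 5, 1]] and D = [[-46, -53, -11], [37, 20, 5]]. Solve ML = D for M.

L is on the right of M, so right-multiply by L⁻¹: M = DL⁻¹.
det L = -3, so L⁻¹ = [[1/3, 0, 1/3], [0, -1, 1], [-5/3, 5, -17/3]].
M = DL⁻¹ = [[-46, -53, -11], [37, 20, 5]] · [[1/3, 0, 1/3], [0, -1, 1], [-5/3, 5, -17/3]] = [[3, -2, -6], [4, 5, 4]].

M = [[3, -2, -6], [4, 5, 4]]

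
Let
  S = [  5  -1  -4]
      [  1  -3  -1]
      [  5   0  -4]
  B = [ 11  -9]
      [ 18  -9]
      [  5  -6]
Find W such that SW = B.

W = [[5, -6], [-6, 3], [5, -6]]

Since S multiplies W on the left, W = S⁻¹B.
det S = 1, so S⁻¹ = [[12, -4, -11], [-1, 0, 1], [15, -5, -14]].
W = S⁻¹B = [[12, -4, -11], [-1, 0, 1], [15, -5, -14]] · [[11, -9], [18, -9], [5, -6]] = [[5, -6], [-6, 3], [5, -6]].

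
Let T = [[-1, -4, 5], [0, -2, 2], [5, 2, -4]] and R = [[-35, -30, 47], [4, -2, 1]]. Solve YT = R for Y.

Right-multiplying both sides by T⁻¹ gives Y = RT⁻¹.
T has determinant 6; T⁻¹ = [[2/3, -1, 1/3], [5/3, -7/2, 1/3], [5/3, -3, 1/3]].
Y = RT⁻¹ = [[-35, -30, 47], [4, -2, 1]] · [[2/3, -1, 1/3], [5/3, -7/2, 1/3], [5/3, -3, 1/3]] = [[5, -1, -6], [1, 0, 1]].

Y = [[5, -1, -6], [1, 0, 1]]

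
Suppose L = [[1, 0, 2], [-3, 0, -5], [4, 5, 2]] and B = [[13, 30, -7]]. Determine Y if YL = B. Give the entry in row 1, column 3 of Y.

Since L sits to the right of Y, Y = BL⁻¹.
det L = -5; the adjugate gives L⁻¹ = [[-5, -2, 0], [14/5, 6/5, 1/5], [3, 1, 0]].
Y = BL⁻¹ = [[13, 30, -7]] · [[-5, -2, 0], [14/5, 6/5, 1/5], [3, 1, 0]] = [[-2, 3, 6]].

6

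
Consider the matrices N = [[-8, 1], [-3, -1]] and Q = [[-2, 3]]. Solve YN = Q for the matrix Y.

Y = [[1, -2]]

Right-multiplying both sides by N⁻¹ gives Y = QN⁻¹.
N has determinant 11; N⁻¹ = [[-1/11, -1/11], [3/11, -8/11]].
Y = QN⁻¹ = [[-2, 3]] · [[-1/11, -1/11], [3/11, -8/11]] = [[1, -2]].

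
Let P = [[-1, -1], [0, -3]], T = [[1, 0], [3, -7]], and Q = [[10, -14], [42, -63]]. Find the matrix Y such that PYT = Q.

Isolating Y: multiply by P⁻¹ from the left and T⁻¹ from the right, so Y = P⁻¹QT⁻¹.
P has determinant 3; P⁻¹ = [[-1, 1/3], [0, -1/3]].
det T = -7; the adjugate gives T⁻¹ = [[1, 0], [3/7, -1/7]].
P⁻¹Q = [[4, -7], [-14, 21]].
Y = (P⁻¹Q)T⁻¹ = [[1, 1], [-5, -3]].

Y = [[1, 1], [-5, -3]]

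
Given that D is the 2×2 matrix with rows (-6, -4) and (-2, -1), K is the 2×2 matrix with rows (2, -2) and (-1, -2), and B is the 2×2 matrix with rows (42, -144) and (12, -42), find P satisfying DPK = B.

Left-multiply by D⁻¹ and right-multiply by K⁻¹: P = D⁻¹BK⁻¹.
D has determinant -2; D⁻¹ = [[1/2, -2], [-1, 3]].
K has determinant -6; K⁻¹ = [[1/3, -1/3], [-1/6, -1/3]].
D⁻¹B = [[-3, 12], [-6, 18]].
P = (D⁻¹B)K⁻¹ = [[-3, -3], [-5, -4]].

P = [[-3, -3], [-5, -4]]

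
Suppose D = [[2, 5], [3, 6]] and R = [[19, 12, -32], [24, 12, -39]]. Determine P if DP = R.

Left-multiplying both sides by D⁻¹ gives P = D⁻¹R.
det D = -3, so D⁻¹ = [[-2, 5/3], [1, -2/3]].
P = D⁻¹R = [[-2, 5/3], [1, -2/3]] · [[19, 12, -32], [24, 12, -39]] = [[2, -4, -1], [3, 4, -6]].

P = [[2, -4, -1], [3, 4, -6]]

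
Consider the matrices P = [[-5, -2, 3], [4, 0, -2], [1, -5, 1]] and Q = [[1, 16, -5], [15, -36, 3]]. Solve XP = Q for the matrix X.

Since P sits to the right of X, X = QP⁻¹.
det P = 2, so P⁻¹ = [[-5, -13/2, 2], [-3, -4, 1], [-10, -27/2, 4]].
X = QP⁻¹ = [[1, 16, -5], [15, -36, 3]] · [[-5, -13/2, 2], [-3, -4, 1], [-10, -27/2, 4]] = [[-3, -3, -2], [3, 6, 6]].

X = [[-3, -3, -2], [3, 6, 6]]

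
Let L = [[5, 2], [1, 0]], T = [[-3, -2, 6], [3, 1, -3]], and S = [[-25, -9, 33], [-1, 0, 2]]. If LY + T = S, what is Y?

LY = S − T = [[-22, -7, 27], [-4, -1, 5]].
Left-multiplying both sides by L⁻¹ gives Y = L⁻¹(S − T).
L has determinant -2; L⁻¹ = [[0, 1], [1/2, -5/2]].
Y = L⁻¹(S − T) = [[-4, -1, 5], [-1, -1, 1]].

Y = [[-4, -1, 5], [-1, -1, 1]]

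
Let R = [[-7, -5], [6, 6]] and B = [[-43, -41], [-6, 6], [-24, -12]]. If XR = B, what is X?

Since R sits to the right of X, X = BR⁻¹.
det R = -12, so R⁻¹ = [[-1/2, -5/12], [1/2, 7/12]].
X = BR⁻¹ = [[-43, -41], [-6, 6], [-24, -12]] · [[-1/2, -5/12], [1/2, 7/12]] = [[1, -6], [6, 6], [6, 3]].

X = [[1, -6], [6, 6], [6, 3]]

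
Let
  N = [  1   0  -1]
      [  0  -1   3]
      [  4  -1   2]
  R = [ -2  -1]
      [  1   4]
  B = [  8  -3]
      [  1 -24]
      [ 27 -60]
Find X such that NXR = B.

X = [[-5, -4], [4, 1], [0, -2]]

X = N⁻¹BR⁻¹ (apply N⁻¹ on the left and R⁻¹ on the right).
det N = -3; the adjugate gives N⁻¹ = [[-1/3, -1/3, 1/3], [-4, -2, 1], [-4/3, -1/3, 1/3]].
R has determinant -7; R⁻¹ = [[-4/7, -1/7], [1/7, 2/7]].
N⁻¹B = [[6, -11], [-7, 0], [-2, -8]].
X = (N⁻¹B)R⁻¹ = [[-5, -4], [4, 1], [0, -2]].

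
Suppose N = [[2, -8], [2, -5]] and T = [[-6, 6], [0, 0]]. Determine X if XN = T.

X = [[3, -6], [0, 0]]

N is on the right of X, so right-multiply by N⁻¹: X = TN⁻¹.
det N = 6; the adjugate gives N⁻¹ = [[-5/6, 4/3], [-1/3, 1/3]].
X = TN⁻¹ = [[-6, 6], [0, 0]] · [[-5/6, 4/3], [-1/3, 1/3]] = [[3, -6], [0, 0]].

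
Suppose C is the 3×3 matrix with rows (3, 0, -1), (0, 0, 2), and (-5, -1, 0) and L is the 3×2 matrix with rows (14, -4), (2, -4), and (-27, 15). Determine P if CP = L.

P = [[5, -2], [2, -5], [1, -2]]

Left-multiplying both sides by C⁻¹ gives P = C⁻¹L.
C has determinant 6; C⁻¹ = [[1/3, 1/6, 0], [-5/3, -5/6, -1], [0, 1/2, 0]].
P = C⁻¹L = [[1/3, 1/6, 0], [-5/3, -5/6, -1], [0, 1/2, 0]] · [[14, -4], [2, -4], [-27, 15]] = [[5, -2], [2, -5], [1, -2]].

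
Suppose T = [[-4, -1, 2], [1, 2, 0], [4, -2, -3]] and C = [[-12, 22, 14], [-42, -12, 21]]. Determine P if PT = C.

P = [[-2, 4, -6], [6, -6, -3]]

Right-multiplying both sides by T⁻¹ gives P = CT⁻¹.
det T = 1, so T⁻¹ = [[-6, -7, -4], [3, 4, 2], [-10, -12, -7]].
P = CT⁻¹ = [[-12, 22, 14], [-42, -12, 21]] · [[-6, -7, -4], [3, 4, 2], [-10, -12, -7]] = [[-2, 4, -6], [6, -6, -3]].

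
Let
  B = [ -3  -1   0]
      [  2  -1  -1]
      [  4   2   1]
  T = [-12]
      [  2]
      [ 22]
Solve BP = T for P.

P = [[4], [0], [6]]

B is on the left of P, so left-multiply by B⁻¹: P = B⁻¹T.
det B = 3; the adjugate gives B⁻¹ = [[1/3, 1/3, 1/3], [-2, -1, -1], [8/3, 2/3, 5/3]].
P = B⁻¹T = [[1/3, 1/3, 1/3], [-2, -1, -1], [8/3, 2/3, 5/3]] · [[-12], [2], [22]] = [[4], [0], [6]].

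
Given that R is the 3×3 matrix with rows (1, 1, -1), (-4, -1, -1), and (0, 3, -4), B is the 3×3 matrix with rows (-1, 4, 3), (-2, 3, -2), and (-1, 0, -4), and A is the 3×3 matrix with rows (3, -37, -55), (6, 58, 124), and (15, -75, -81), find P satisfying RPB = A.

P = R⁻¹AB⁻¹ (apply R⁻¹ on the left and B⁻¹ on the right).
det R = 3, so R⁻¹ = [[7/3, 1/3, -2/3], [-16/3, -4/3, 5/3], [-4, -1, 1]].
B has determinant -3; B⁻¹ = [[4, -16/3, 17/3], [2, -7/3, 8/3], [-1, 4/3, -5/3]].
R⁻¹A = [[-1, -17, -33], [1, -5, -7], [-3, 15, 15]].
P = (R⁻¹A)B⁻¹ = [[-5, 1, 4], [1, -3, 4], [3, 1, -2]].

P = [[-5, 1, 4], [1, -3, 4], [3, 1, -2]]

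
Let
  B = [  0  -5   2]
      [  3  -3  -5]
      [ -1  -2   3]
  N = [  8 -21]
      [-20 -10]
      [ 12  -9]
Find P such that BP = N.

B is on the left of P, so left-multiply by B⁻¹: P = B⁻¹N.
det B = 2, so B⁻¹ = [[-19/2, 11/2, 31/2], [-2, 1, 3], [-9/2, 5/2, 15/2]].
P = B⁻¹N = [[-19/2, 11/2, 31/2], [-2, 1, 3], [-9/2, 5/2, 15/2]] · [[8, -21], [-20, -10], [12, -9]] = [[0, 5], [0, 5], [4, 2]].

P = [[0, 5], [0, 5], [4, 2]]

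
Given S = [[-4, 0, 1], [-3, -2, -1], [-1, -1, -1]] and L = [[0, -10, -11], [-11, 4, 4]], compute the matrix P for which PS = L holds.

Right-multiplying both sides by S⁻¹ gives P = LS⁻¹.
det S = -3, so S⁻¹ = [[-1/3, 1/3, -2/3], [2/3, -5/3, 7/3], [-1/3, 4/3, -8/3]].
P = LS⁻¹ = [[0, -10, -11], [-11, 4, 4]] · [[-1/3, 1/3, -2/3], [2/3, -5/3, 7/3], [-1/3, 4/3, -8/3]] = [[-3, 2, 6], [5, -5, 6]].

P = [[-3, 2, 6], [5, -5, 6]]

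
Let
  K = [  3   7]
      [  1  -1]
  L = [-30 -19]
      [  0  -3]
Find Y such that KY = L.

Since K multiplies Y on the left, Y = K⁻¹L.
K has determinant -10; K⁻¹ = [[1/10, 7/10], [1/10, -3/10]].
Y = K⁻¹L = [[1/10, 7/10], [1/10, -3/10]] · [[-30, -19], [0, -3]] = [[-3, -4], [-3, -1]].

Y = [[-3, -4], [-3, -1]]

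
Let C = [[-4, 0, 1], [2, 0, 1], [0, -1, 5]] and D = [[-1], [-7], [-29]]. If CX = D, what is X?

X = [[-1], [4], [-5]]

C is on the left of X, so left-multiply by C⁻¹: X = C⁻¹D.
det C = -6, so C⁻¹ = [[-1/6, 1/6, 0], [5/3, 10/3, -1], [1/3, 2/3, 0]].
X = C⁻¹D = [[-1/6, 1/6, 0], [5/3, 10/3, -1], [1/3, 2/3, 0]] · [[-1], [-7], [-29]] = [[-1], [4], [-5]].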